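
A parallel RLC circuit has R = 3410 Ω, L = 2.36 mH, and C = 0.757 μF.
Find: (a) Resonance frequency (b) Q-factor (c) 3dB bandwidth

Step 1 — Resonance: ω₀ = 1/√(LC) = 1/√(0.00236·7.57e-07) = 2.366e+04 rad/s.
Step 2 — f₀ = ω₀/(2π) = 3765 Hz.
Step 3 — Parallel Q: Q = R/(ω₀L) = 3410/(2.366e+04·0.00236) = 61.07.
Step 4 — Bandwidth: Δω = ω₀/Q = 387.4 rad/s; BW = Δω/(2π) = 61.66 Hz.

(a) f₀ = 3765 Hz  (b) Q = 61.07  (c) BW = 61.66 Hz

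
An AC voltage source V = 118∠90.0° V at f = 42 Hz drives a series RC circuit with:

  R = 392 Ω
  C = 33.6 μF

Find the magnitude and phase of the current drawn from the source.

Step 1 — Angular frequency: ω = 2π·f = 2π·42 = 263.9 rad/s.
Step 2 — Component impedances:
  R: Z = R = 392 Ω
  C: Z = 1/(jωC) = -j/(ω·C) = 0 - j112.8 Ω
Step 3 — Series combination: Z_total = R + C = 392 - j112.8 Ω = 407.9∠-16.1° Ω.
Step 4 — Source phasor: V = 118∠90.0° V = 0 + j118 V.
Step 5 — Ohm's law: I = V / Z_total = (0 + j118) / (392 - j112.8) = -0.07998 + j0.278 A.
Step 6 — Convert to polar: |I| = 0.2893 A, ∠I = 106.1°.

I = 0.2893∠106.1° A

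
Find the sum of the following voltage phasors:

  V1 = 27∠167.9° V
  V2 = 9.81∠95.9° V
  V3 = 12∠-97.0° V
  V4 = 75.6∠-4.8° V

Step 1 — Convert each phasor to rectangular form:
  V1 = 27·(cos(167.9°) + j·sin(167.9°)) = -26.4 + j5.66 V
  V2 = 9.81·(cos(95.9°) + j·sin(95.9°)) = -1.008 + j9.758 V
  V3 = 12·(cos(-97.0°) + j·sin(-97.0°)) = -1.462 - j11.91 V
  V4 = 75.6·(cos(-4.8°) + j·sin(-4.8°)) = 75.33 - j6.326 V
Step 2 — Sum components: V_total = 46.46 - j2.819 V.
Step 3 — Convert to polar: |V_total| = 46.55 V, ∠V_total = -3.5°.

V_total = 46.55∠-3.5° V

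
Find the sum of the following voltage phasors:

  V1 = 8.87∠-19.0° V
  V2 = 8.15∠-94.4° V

Step 1 — Convert each phasor to rectangular form:
  V1 = 8.87·(cos(-19.0°) + j·sin(-19.0°)) = 8.387 - j2.888 V
  V2 = 8.15·(cos(-94.4°) + j·sin(-94.4°)) = -0.6253 - j8.126 V
Step 2 — Sum components: V_total = 7.761 - j11.01 V.
Step 3 — Convert to polar: |V_total| = 13.47 V, ∠V_total = -54.8°.

V_total = 13.47∠-54.8° V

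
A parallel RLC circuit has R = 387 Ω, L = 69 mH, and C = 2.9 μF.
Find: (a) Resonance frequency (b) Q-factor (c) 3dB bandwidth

Step 1 — Resonance: ω₀ = 1/√(LC) = 1/√(0.069·2.9e-06) = 2236 rad/s.
Step 2 — f₀ = ω₀/(2π) = 355.8 Hz.
Step 3 — Parallel Q: Q = R/(ω₀L) = 387/(2236·0.069) = 2.509.
Step 4 — Bandwidth: Δω = ω₀/Q = 891 rad/s; BW = Δω/(2π) = 141.8 Hz.

(a) f₀ = 355.8 Hz  (b) Q = 2.509  (c) BW = 141.8 Hz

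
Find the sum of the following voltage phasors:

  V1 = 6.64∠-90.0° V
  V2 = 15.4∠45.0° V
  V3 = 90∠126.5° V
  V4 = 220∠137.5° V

Step 1 — Convert each phasor to rectangular form:
  V1 = 6.64·(cos(-90.0°) + j·sin(-90.0°)) = 0 - j6.64 V
  V2 = 15.4·(cos(45.0°) + j·sin(45.0°)) = 10.89 + j10.89 V
  V3 = 90·(cos(126.5°) + j·sin(126.5°)) = -53.53 + j72.35 V
  V4 = 220·(cos(137.5°) + j·sin(137.5°)) = -162.2 + j148.6 V
Step 2 — Sum components: V_total = -204.8 + j225.2 V.
Step 3 — Convert to polar: |V_total| = 304.4 V, ∠V_total = 132.3°.

V_total = 304.4∠132.3° V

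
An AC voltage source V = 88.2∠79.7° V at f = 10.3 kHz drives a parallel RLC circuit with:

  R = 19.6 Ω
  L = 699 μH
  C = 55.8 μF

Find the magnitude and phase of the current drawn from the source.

Step 1 — Angular frequency: ω = 2π·f = 2π·1.03e+04 = 6.472e+04 rad/s.
Step 2 — Component impedances:
  R: Z = R = 19.6 Ω
  L: Z = jωL = j·6.472e+04·0.000699 = 0 + j45.24 Ω
  C: Z = 1/(jωC) = -j/(ω·C) = 0 - j0.2769 Ω
Step 3 — Parallel combination: 1/Z_total = 1/R + 1/L + 1/C; Z_total = 0.00396 - j0.2786 Ω = 0.2786∠-89.2° Ω.
Step 4 — Source phasor: V = 88.2∠79.7° V = 15.77 + j86.78 V.
Step 5 — Ohm's law: I = V / Z_total = (15.77 + j86.78) / (0.00396 - j0.2786) = -310.7 + j61.03 A.
Step 6 — Convert to polar: |I| = 316.6 A, ∠I = 168.9°.

I = 316.6∠168.9° A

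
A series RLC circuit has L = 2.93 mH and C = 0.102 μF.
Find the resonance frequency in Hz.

Step 1 — Resonance condition Im(Z)=0 gives ω₀ = 1/√(LC).
Step 2 — ω₀ = 1/√(0.00293·1.02e-07) = 5.785e+04 rad/s.
Step 3 — f₀ = ω₀/(2π) = 9206 Hz.

f₀ = 9206 Hz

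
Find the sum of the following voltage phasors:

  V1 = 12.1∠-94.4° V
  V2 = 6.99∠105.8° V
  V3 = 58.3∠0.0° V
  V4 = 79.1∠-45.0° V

Step 1 — Convert each phasor to rectangular form:
  V1 = 12.1·(cos(-94.4°) + j·sin(-94.4°)) = -0.9283 - j12.06 V
  V2 = 6.99·(cos(105.8°) + j·sin(105.8°)) = -1.903 + j6.726 V
  V3 = 58.3·(cos(0.0°) + j·sin(0.0°)) = 58.3 V
  V4 = 79.1·(cos(-45.0°) + j·sin(-45.0°)) = 55.93 - j55.93 V
Step 2 — Sum components: V_total = 111.4 - j61.27 V.
Step 3 — Convert to polar: |V_total| = 127.1 V, ∠V_total = -28.8°.

V_total = 127.1∠-28.8° V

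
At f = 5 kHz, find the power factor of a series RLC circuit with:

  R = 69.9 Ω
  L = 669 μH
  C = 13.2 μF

Step 1 — Angular frequency: ω = 2π·f = 2π·5000 = 3.142e+04 rad/s.
Step 2 — Component impedances:
  R: Z = R = 69.9 Ω
  L: Z = jωL = j·3.142e+04·0.000669 = 0 + j21.02 Ω
  C: Z = 1/(jωC) = -j/(ω·C) = 0 - j2.411 Ω
Step 3 — Series combination: Z_total = R + L + C = 69.9 + j18.61 Ω = 72.33∠14.9° Ω.
Step 4 — Power factor: PF = cos(φ) = Re(Z)/|Z| = 69.9/72.33 = 0.9664.
Step 5 — Type: Im(Z) = 18.61 ⇒ lagging (phase φ = 14.9°).

PF = 0.9664 (lagging, φ = 14.9°)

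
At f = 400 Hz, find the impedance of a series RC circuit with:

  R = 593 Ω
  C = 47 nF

Step 1 — Angular frequency: ω = 2π·f = 2π·400 = 2513 rad/s.
Step 2 — Component impedances:
  R: Z = R = 593 Ω
  C: Z = 1/(jωC) = -j/(ω·C) = 0 - j8466 Ω
Step 3 — Series combination: Z_total = R + C = 593 - j8466 Ω = 8486∠-86.0° Ω.

Z = 593 - j8466 Ω = 8486∠-86.0° Ω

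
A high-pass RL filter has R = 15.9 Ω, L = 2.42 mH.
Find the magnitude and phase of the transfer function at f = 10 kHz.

Step 1 — Angular frequency: ω = 2π·1e+04 = 6.283e+04 rad/s.
Step 2 — Transfer function: H(jω) = jωL/(R + jωL).
Step 3 — Numerator jωL = j·152.1; denominator R + jωL = 15.9 + j152.1.
Step 4 — H = 0.9892 + j0.1034.
Step 5 — Magnitude: |H| = 0.9946 (-0.0 dB); phase: φ = 6.0°.

|H| = 0.9946 (-0.0 dB), φ = 6.0°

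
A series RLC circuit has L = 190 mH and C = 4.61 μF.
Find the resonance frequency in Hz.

Step 1 — Resonance condition Im(Z)=0 gives ω₀ = 1/√(LC).
Step 2 — ω₀ = 1/√(0.19·4.61e-06) = 1068 rad/s.
Step 3 — f₀ = ω₀/(2π) = 170.1 Hz.

f₀ = 170.1 Hz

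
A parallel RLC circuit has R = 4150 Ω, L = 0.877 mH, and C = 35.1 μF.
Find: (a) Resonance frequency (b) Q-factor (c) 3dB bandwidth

Step 1 — Resonance: ω₀ = 1/√(LC) = 1/√(0.000877·3.51e-05) = 5700 rad/s.
Step 2 — f₀ = ω₀/(2π) = 907.1 Hz.
Step 3 — Parallel Q: Q = R/(ω₀L) = 4150/(5700·0.000877) = 830.2.
Step 4 — Bandwidth: Δω = ω₀/Q = 6.865 rad/s; BW = Δω/(2π) = 1.093 Hz.

(a) f₀ = 907.1 Hz  (b) Q = 830.2  (c) BW = 1.093 Hz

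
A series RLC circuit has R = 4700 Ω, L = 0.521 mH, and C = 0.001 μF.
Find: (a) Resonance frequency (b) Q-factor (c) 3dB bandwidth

Step 1 — Resonance condition Im(Z)=0 gives ω₀ = 1/√(LC).
Step 2 — ω₀ = 1/√(0.000521·1e-09) = 1.385e+06 rad/s.
Step 3 — f₀ = ω₀/(2π) = 2.205e+05 Hz.
Step 4 — Series Q: Q = ω₀L/R = 1.385e+06·0.000521/4700 = 0.1536.
Step 5 — 3dB bandwidth: Δω = ω₀/Q = 9.021e+06 rad/s; BW = Δω/(2π) = 1.436e+06 Hz.

(a) f₀ = 2.205e+05 Hz  (b) Q = 0.1536  (c) BW = 1.436e+06 Hz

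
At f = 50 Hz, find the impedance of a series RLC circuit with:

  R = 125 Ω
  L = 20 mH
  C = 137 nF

Step 1 — Angular frequency: ω = 2π·f = 2π·50 = 314.2 rad/s.
Step 2 — Component impedances:
  R: Z = R = 125 Ω
  L: Z = jωL = j·314.2·0.02 = 0 + j6.283 Ω
  C: Z = 1/(jωC) = -j/(ω·C) = 0 - j2.323e+04 Ω
Step 3 — Series combination: Z_total = R + L + C = 125 - j2.323e+04 Ω = 2.323e+04∠-89.7° Ω.

Z = 125 - j2.323e+04 Ω = 2.323e+04∠-89.7° Ω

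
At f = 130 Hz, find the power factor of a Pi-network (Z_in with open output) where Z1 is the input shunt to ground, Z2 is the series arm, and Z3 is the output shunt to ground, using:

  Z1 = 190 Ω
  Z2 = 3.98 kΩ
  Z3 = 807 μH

Step 1 — Angular frequency: ω = 2π·f = 2π·130 = 816.8 rad/s.
Step 2 — Component impedances:
  Z1: Z = R = 190 Ω
  Z2: Z = R = 3980 Ω
  Z3: Z = jωL = j·816.8·0.000807 = 0 + j0.6592 Ω
Step 3 — With open output, the series arm Z2 and the output shunt Z3 appear in series to ground: Z2 + Z3 = 3980 + j0.6592 Ω.
Step 4 — Parallel with input shunt Z1: Z_in = Z1 || (Z2 + Z3) = 181.3 + j0.001368 Ω = 181.3∠0.0° Ω.
Step 5 — Power factor: PF = cos(φ) = Re(Z)/|Z| = 181.3/181.3 = 1.
Step 6 — Type: Im(Z) = 0.001368 ⇒ lagging (phase φ = 0.0°).

PF = 1 (lagging, φ = 0.0°)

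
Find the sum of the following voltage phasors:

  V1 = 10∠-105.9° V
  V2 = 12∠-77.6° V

Step 1 — Convert each phasor to rectangular form:
  V1 = 10·(cos(-105.9°) + j·sin(-105.9°)) = -2.74 - j9.617 V
  V2 = 12·(cos(-77.6°) + j·sin(-77.6°)) = 2.577 - j11.72 V
Step 2 — Sum components: V_total = -0.1628 - j21.34 V.
Step 3 — Convert to polar: |V_total| = 21.34 V, ∠V_total = -90.4°.

V_total = 21.34∠-90.4° V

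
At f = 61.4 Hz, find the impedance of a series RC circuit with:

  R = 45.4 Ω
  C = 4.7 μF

Step 1 — Angular frequency: ω = 2π·f = 2π·61.4 = 385.8 rad/s.
Step 2 — Component impedances:
  R: Z = R = 45.4 Ω
  C: Z = 1/(jωC) = -j/(ω·C) = 0 - j551.5 Ω
Step 3 — Series combination: Z_total = R + C = 45.4 - j551.5 Ω = 553.4∠-85.3° Ω.

Z = 45.4 - j551.5 Ω = 553.4∠-85.3° Ω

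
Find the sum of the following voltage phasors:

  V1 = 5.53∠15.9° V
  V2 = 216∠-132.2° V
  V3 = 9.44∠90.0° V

Step 1 — Convert each phasor to rectangular form:
  V1 = 5.53·(cos(15.9°) + j·sin(15.9°)) = 5.318 + j1.515 V
  V2 = 216·(cos(-132.2°) + j·sin(-132.2°)) = -145.1 - j160 V
  V3 = 9.44·(cos(90.0°) + j·sin(90.0°)) = 0 + j9.44 V
Step 2 — Sum components: V_total = -139.8 - j149.1 V.
Step 3 — Convert to polar: |V_total| = 204.3 V, ∠V_total = -133.2°.

V_total = 204.3∠-133.2° V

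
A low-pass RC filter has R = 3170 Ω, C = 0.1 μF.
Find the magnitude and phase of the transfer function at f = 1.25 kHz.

Step 1 — Angular frequency: ω = 2π·1250 = 7854 rad/s.
Step 2 — Transfer function: H(jω) = 1/(1 + jωRC).
Step 3 — Denominator: 1 + jωRC = 1 + j·7854·3170·1e-07 = 1 + j2.49.
Step 4 — H = 0.1389 - j0.3459.
Step 5 — Magnitude: |H| = 0.3727 (-8.6 dB); phase: φ = -68.1°.

|H| = 0.3727 (-8.6 dB), φ = -68.1°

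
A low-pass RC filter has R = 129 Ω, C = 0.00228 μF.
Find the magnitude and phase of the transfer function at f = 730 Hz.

Step 1 — Angular frequency: ω = 2π·730 = 4587 rad/s.
Step 2 — Transfer function: H(jω) = 1/(1 + jωRC).
Step 3 — Denominator: 1 + jωRC = 1 + j·4587·129·2.28e-09 = 1 + j0.001349.
Step 4 — H = 1 - j0.001349.
Step 5 — Magnitude: |H| = 1 (-0.0 dB); phase: φ = -0.1°.

|H| = 1 (-0.0 dB), φ = -0.1°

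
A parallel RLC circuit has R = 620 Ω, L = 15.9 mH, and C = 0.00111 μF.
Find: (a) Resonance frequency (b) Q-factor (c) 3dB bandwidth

Step 1 — Resonance: ω₀ = 1/√(LC) = 1/√(0.0159·1.11e-09) = 2.38e+05 rad/s.
Step 2 — f₀ = ω₀/(2π) = 3.788e+04 Hz.
Step 3 — Parallel Q: Q = R/(ω₀L) = 620/(2.38e+05·0.0159) = 0.1638.
Step 4 — Bandwidth: Δω = ω₀/Q = 1.453e+06 rad/s; BW = Δω/(2π) = 2.313e+05 Hz.

(a) f₀ = 3.788e+04 Hz  (b) Q = 0.1638  (c) BW = 2.313e+05 Hz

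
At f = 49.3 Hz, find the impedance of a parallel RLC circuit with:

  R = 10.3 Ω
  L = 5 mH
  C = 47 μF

Step 1 — Angular frequency: ω = 2π·f = 2π·49.3 = 309.8 rad/s.
Step 2 — Component impedances:
  R: Z = R = 10.3 Ω
  L: Z = jωL = j·309.8·0.005 = 0 + j1.549 Ω
  C: Z = 1/(jωC) = -j/(ω·C) = 0 - j68.69 Ω
Step 3 — Parallel combination: 1/Z_total = 1/R + 1/L + 1/C; Z_total = 0.2381 + j1.548 Ω = 1.566∠81.3° Ω.

Z = 0.2381 + j1.548 Ω = 1.566∠81.3° Ω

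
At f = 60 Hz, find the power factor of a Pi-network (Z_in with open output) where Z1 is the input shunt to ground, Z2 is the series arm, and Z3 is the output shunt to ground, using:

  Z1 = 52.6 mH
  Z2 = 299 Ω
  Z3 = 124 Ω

Step 1 — Angular frequency: ω = 2π·f = 2π·60 = 377 rad/s.
Step 2 — Component impedances:
  Z1: Z = jωL = j·377·0.0526 = 0 + j19.83 Ω
  Z2: Z = R = 299 Ω
  Z3: Z = R = 124 Ω
Step 3 — With open output, the series arm Z2 and the output shunt Z3 appear in series to ground: Z2 + Z3 = 423 Ω.
Step 4 — Parallel with input shunt Z1: Z_in = Z1 || (Z2 + Z3) = 0.9276 + j19.79 Ω = 19.81∠87.3° Ω.
Step 5 — Power factor: PF = cos(φ) = Re(Z)/|Z| = 0.92756/19.808 = 0.04683.
Step 6 — Type: Im(Z) = 19.79 ⇒ lagging (phase φ = 87.3°).

PF = 0.04683 (lagging, φ = 87.3°)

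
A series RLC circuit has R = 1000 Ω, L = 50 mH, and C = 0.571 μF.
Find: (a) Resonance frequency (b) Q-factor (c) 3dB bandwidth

Step 1 — Resonance: ω₀ = 1/√(LC) = 1/√(0.05·5.71e-07) = 5918 rad/s.
Step 2 — f₀ = ω₀/(2π) = 941.9 Hz.
Step 3 — Series Q: Q = ω₀L/R = 5918·0.05/1000 = 0.2959.
Step 4 — Bandwidth: Δω = ω₀/Q = 2e+04 rad/s; BW = Δω/(2π) = 3183 Hz.

(a) f₀ = 941.9 Hz  (b) Q = 0.2959  (c) BW = 3183 Hz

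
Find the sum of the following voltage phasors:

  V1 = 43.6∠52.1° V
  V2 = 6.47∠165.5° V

Step 1 — Convert each phasor to rectangular form:
  V1 = 43.6·(cos(52.1°) + j·sin(52.1°)) = 26.78 + j34.4 V
  V2 = 6.47·(cos(165.5°) + j·sin(165.5°)) = -6.264 + j1.62 V
Step 2 — Sum components: V_total = 20.52 + j36.02 V.
Step 3 — Convert to polar: |V_total| = 41.46 V, ∠V_total = 60.3°.

V_total = 41.46∠60.3° V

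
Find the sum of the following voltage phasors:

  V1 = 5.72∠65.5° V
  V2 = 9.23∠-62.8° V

Step 1 — Convert each phasor to rectangular form:
  V1 = 5.72·(cos(65.5°) + j·sin(65.5°)) = 2.372 + j5.205 V
  V2 = 9.23·(cos(-62.8°) + j·sin(-62.8°)) = 4.219 - j8.209 V
Step 2 — Sum components: V_total = 6.591 - j3.004 V.
Step 3 — Convert to polar: |V_total| = 7.243 V, ∠V_total = -24.5°.

V_total = 7.243∠-24.5° V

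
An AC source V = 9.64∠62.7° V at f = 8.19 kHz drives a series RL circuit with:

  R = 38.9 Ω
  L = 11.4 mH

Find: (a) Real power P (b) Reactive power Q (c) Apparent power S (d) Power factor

Step 1 — Angular frequency: ω = 2π·f = 2π·8190 = 5.146e+04 rad/s.
Step 2 — Component impedances:
  R: Z = R = 38.9 Ω
  L: Z = jωL = j·5.146e+04·0.0114 = 0 + j586.6 Ω
Step 3 — Series combination: Z_total = R + L = 38.9 + j586.6 Ω = 587.9∠86.2° Ω.
Step 4 — Source phasor: V = 9.64∠62.7° V = 4.421 + j8.566 V.
Step 5 — Current: I = V / Z = 0.01504 - j0.00654 A = 0.0164∠-23.5° A.
Step 6 — Complex power: S = V·I* = 0.01046 + j0.1577 VA.
Step 7 — Real power: P = Re(S) = 0.01046 W.
Step 8 — Reactive power: Q = Im(S) = 0.1577 VAR.
Step 9 — Apparent power: |S| = 0.1581 VA.
Step 10 — Power factor: PF = P/|S| = 0.06616 (lagging).

(a) P = 0.01046 W  (b) Q = 0.1577 VAR  (c) S = 0.1581 VA  (d) PF = 0.06616 (lagging)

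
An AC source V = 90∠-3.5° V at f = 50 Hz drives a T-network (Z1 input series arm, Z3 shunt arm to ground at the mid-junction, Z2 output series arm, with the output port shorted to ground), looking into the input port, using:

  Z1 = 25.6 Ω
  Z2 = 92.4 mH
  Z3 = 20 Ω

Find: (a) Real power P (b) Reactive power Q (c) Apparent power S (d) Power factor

Step 1 — Angular frequency: ω = 2π·f = 2π·50 = 314.2 rad/s.
Step 2 — Component impedances:
  Z1: Z = R = 25.6 Ω
  Z2: Z = jωL = j·314.2·0.0924 = 0 + j29.03 Ω
  Z3: Z = R = 20 Ω
Step 3 — With the output port shorted to ground, the output series arm Z2 runs from the junction to ground; the shunt arm Z3 also runs from the junction to ground. They appear in parallel: Z3 || Z2 = 13.56 + j9.344 Ω.
Step 4 — Series with input arm Z1: Z_in = Z1 + (Z3 || Z2) = 39.16 + j9.344 Ω = 40.26∠13.4° Ω.
Step 5 — Source phasor: V = 90∠-3.5° V = 89.83 - j5.494 V.
Step 6 — Current: I = V / Z = 2.139 - j0.6506 A = 2.235∠-16.9° A.
Step 7 — Complex power: S = V·I* = 195.7 + j46.69 VA.
Step 8 — Real power: P = Re(S) = 195.7 W.
Step 9 — Reactive power: Q = Im(S) = 46.69 VAR.
Step 10 — Apparent power: |S| = 201.2 VA.
Step 11 — Power factor: PF = P/|S| = 0.9727 (lagging).

(a) P = 195.7 W  (b) Q = 46.69 VAR  (c) S = 201.2 VA  (d) PF = 0.9727 (lagging)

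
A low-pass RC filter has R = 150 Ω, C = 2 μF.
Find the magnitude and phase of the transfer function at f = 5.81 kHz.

Step 1 — Angular frequency: ω = 2π·5810 = 3.651e+04 rad/s.
Step 2 — Transfer function: H(jω) = 1/(1 + jωRC).
Step 3 — Denominator: 1 + jωRC = 1 + j·3.651e+04·150·2e-06 = 1 + j10.95.
Step 4 — H = 0.008269 - j0.09056.
Step 5 — Magnitude: |H| = 0.09093 (-20.8 dB); phase: φ = -84.8°.

|H| = 0.09093 (-20.8 dB), φ = -84.8°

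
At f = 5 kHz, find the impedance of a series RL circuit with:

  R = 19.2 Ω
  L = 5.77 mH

Step 1 — Angular frequency: ω = 2π·f = 2π·5000 = 3.142e+04 rad/s.
Step 2 — Component impedances:
  R: Z = R = 19.2 Ω
  L: Z = jωL = j·3.142e+04·0.00577 = 0 + j181.3 Ω
Step 3 — Series combination: Z_total = R + L = 19.2 + j181.3 Ω = 182.3∠84.0° Ω.

Z = 19.2 + j181.3 Ω = 182.3∠84.0° Ω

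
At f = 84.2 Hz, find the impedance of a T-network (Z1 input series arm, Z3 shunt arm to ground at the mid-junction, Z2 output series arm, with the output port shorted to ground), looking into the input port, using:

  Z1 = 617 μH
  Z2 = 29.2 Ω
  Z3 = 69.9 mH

Step 1 — Angular frequency: ω = 2π·f = 2π·84.2 = 529 rad/s.
Step 2 — Component impedances:
  Z1: Z = jωL = j·529·0.000617 = 0 + j0.3264 Ω
  Z2: Z = R = 29.2 Ω
  Z3: Z = jωL = j·529·0.0699 = 0 + j36.98 Ω
Step 3 — With the output port shorted to ground, the output series arm Z2 runs from the junction to ground; the shunt arm Z3 also runs from the junction to ground. They appear in parallel: Z3 || Z2 = 17.99 + j14.2 Ω.
Step 4 — Series with input arm Z1: Z_in = Z1 + (Z3 || Z2) = 17.99 + j14.53 Ω = 23.12∠38.9° Ω.

Z = 17.99 + j14.53 Ω = 23.12∠38.9° Ω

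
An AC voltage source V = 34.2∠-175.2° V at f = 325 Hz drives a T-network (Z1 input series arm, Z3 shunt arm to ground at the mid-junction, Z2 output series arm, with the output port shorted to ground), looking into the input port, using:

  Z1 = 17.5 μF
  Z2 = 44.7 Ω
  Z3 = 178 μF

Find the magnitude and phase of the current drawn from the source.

Step 1 — Angular frequency: ω = 2π·f = 2π·325 = 2042 rad/s.
Step 2 — Component impedances:
  Z1: Z = 1/(jωC) = -j/(ω·C) = 0 - j27.98 Ω
  Z2: Z = R = 44.7 Ω
  Z3: Z = 1/(jωC) = -j/(ω·C) = 0 - j2.751 Ω
Step 3 — With the output port shorted to ground, the output series arm Z2 runs from the junction to ground; the shunt arm Z3 also runs from the junction to ground. They appear in parallel: Z3 || Z2 = 0.1687 - j2.741 Ω.
Step 4 — Series with input arm Z1: Z_in = Z1 + (Z3 || Z2) = 0.1687 - j30.72 Ω = 30.72∠-89.7° Ω.
Step 5 — Source phasor: V = 34.2∠-175.2° V = -34.08 - j2.862 V.
Step 6 — Ohm's law: I = V / Z_total = (-34.08 - j2.862) / (0.1687 - j30.72) = 0.08705 - j1.11 A.
Step 7 — Convert to polar: |I| = 1.113 A, ∠I = -85.5°.

I = 1.113∠-85.5° A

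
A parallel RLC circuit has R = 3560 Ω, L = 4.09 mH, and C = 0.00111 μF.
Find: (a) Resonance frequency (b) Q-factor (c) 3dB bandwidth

Step 1 — Resonance: ω₀ = 1/√(LC) = 1/√(0.00409·1.11e-09) = 4.693e+05 rad/s.
Step 2 — f₀ = ω₀/(2π) = 7.47e+04 Hz.
Step 3 — Parallel Q: Q = R/(ω₀L) = 3560/(4.693e+05·0.00409) = 1.855.
Step 4 — Bandwidth: Δω = ω₀/Q = 2.531e+05 rad/s; BW = Δω/(2π) = 4.028e+04 Hz.

(a) f₀ = 7.47e+04 Hz  (b) Q = 1.855  (c) BW = 4.028e+04 Hz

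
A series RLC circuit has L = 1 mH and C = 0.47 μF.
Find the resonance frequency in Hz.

Step 1 — Resonance condition Im(Z)=0 gives ω₀ = 1/√(LC).
Step 2 — ω₀ = 1/√(0.001·4.7e-07) = 4.613e+04 rad/s.
Step 3 — f₀ = ω₀/(2π) = 7341 Hz.

f₀ = 7341 Hz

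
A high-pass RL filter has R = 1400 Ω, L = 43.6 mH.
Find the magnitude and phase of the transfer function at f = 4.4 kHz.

Step 1 — Angular frequency: ω = 2π·4400 = 2.765e+04 rad/s.
Step 2 — Transfer function: H(jω) = jωL/(R + jωL).
Step 3 — Numerator jωL = j·1205; denominator R + jωL = 1400 + j1205.
Step 4 — H = 0.4257 + j0.4945.
Step 5 — Magnitude: |H| = 0.6525 (-3.7 dB); phase: φ = 49.3°.

|H| = 0.6525 (-3.7 dB), φ = 49.3°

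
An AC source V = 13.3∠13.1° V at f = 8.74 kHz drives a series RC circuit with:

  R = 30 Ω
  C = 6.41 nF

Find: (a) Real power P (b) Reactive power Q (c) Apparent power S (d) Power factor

Step 1 — Angular frequency: ω = 2π·f = 2π·8740 = 5.492e+04 rad/s.
Step 2 — Component impedances:
  R: Z = R = 30 Ω
  C: Z = 1/(jωC) = -j/(ω·C) = 0 - j2841 Ω
Step 3 — Series combination: Z_total = R + C = 30 - j2841 Ω = 2841∠-89.4° Ω.
Step 4 — Source phasor: V = 13.3∠13.1° V = 12.95 + j3.014 V.
Step 5 — Current: I = V / Z = -0.001013 + j0.004571 A = 0.004681∠102.5° A.
Step 6 — Complex power: S = V·I* = 0.0006575 - j0.06226 VA.
Step 7 — Real power: P = Re(S) = 0.0006575 W.
Step 8 — Reactive power: Q = Im(S) = -0.06226 VAR.
Step 9 — Apparent power: |S| = 0.06226 VA.
Step 10 — Power factor: PF = P/|S| = 0.01056 (leading).

(a) P = 0.0006575 W  (b) Q = -0.06226 VAR  (c) S = 0.06226 VA  (d) PF = 0.01056 (leading)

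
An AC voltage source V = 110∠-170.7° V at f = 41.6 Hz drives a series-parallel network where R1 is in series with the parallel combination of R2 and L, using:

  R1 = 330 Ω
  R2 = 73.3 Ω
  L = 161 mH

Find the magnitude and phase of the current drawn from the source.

Step 1 — Angular frequency: ω = 2π·f = 2π·41.6 = 261.4 rad/s.
Step 2 — Component impedances:
  R1: Z = R = 330 Ω
  R2: Z = R = 73.3 Ω
  L: Z = jωL = j·261.4·0.161 = 0 + j42.08 Ω
Step 3 — Parallel branch: R2 || L = 1/(1/R2 + 1/L) = 18.17 + j31.65 Ω.
Step 4 — Series with R1: Z_total = R1 + (R2 || L) = 348.2 + j31.65 Ω = 349.6∠5.2° Ω.
Step 5 — Source phasor: V = 110∠-170.7° V = -108.6 - j17.78 V.
Step 6 — Ohm's law: I = V / Z_total = (-108.6 - j17.78) / (348.2 + j31.65) = -0.3138 - j0.02253 A.
Step 7 — Convert to polar: |I| = 0.3146 A, ∠I = -175.9°.

I = 0.3146∠-175.9° A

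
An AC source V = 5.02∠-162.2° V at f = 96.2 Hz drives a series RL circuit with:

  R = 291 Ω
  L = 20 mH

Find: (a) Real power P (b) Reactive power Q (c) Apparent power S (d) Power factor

Step 1 — Angular frequency: ω = 2π·f = 2π·96.2 = 604.4 rad/s.
Step 2 — Component impedances:
  R: Z = R = 291 Ω
  L: Z = jωL = j·604.4·0.02 = 0 + j12.09 Ω
Step 3 — Series combination: Z_total = R + L = 291 + j12.09 Ω = 291.3∠2.4° Ω.
Step 4 — Source phasor: V = 5.02∠-162.2° V = -4.78 - j1.535 V.
Step 5 — Current: I = V / Z = -0.01662 - j0.004583 A = 0.01724∠-164.6° A.
Step 6 — Complex power: S = V·I* = 0.08645 + j0.003591 VA.
Step 7 — Real power: P = Re(S) = 0.08645 W.
Step 8 — Reactive power: Q = Im(S) = 0.003591 VAR.
Step 9 — Apparent power: |S| = 0.08652 VA.
Step 10 — Power factor: PF = P/|S| = 0.9991 (lagging).

(a) P = 0.08645 W  (b) Q = 0.003591 VAR  (c) S = 0.08652 VA  (d) PF = 0.9991 (lagging)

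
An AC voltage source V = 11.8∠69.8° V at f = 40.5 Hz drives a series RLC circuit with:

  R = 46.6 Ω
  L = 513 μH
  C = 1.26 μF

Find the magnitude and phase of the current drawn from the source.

Step 1 — Angular frequency: ω = 2π·f = 2π·40.5 = 254.5 rad/s.
Step 2 — Component impedances:
  R: Z = R = 46.6 Ω
  L: Z = jωL = j·254.5·0.000513 = 0 + j0.1305 Ω
  C: Z = 1/(jωC) = -j/(ω·C) = 0 - j3119 Ω
Step 3 — Series combination: Z_total = R + L + C = 46.6 - j3119 Ω = 3119∠-89.1° Ω.
Step 4 — Source phasor: V = 11.8∠69.8° V = 4.075 + j11.07 V.
Step 5 — Ohm's law: I = V / Z_total = (4.075 + j11.07) / (46.6 - j3119) = -0.003531 + j0.001359 A.
Step 6 — Convert to polar: |I| = 0.003783 A, ∠I = 158.9°.

I = 0.003783∠158.9° A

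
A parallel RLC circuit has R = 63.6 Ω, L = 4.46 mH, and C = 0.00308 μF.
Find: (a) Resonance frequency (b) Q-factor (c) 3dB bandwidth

Step 1 — Resonance: ω₀ = 1/√(LC) = 1/√(0.00446·3.08e-09) = 2.698e+05 rad/s.
Step 2 — f₀ = ω₀/(2π) = 4.294e+04 Hz.
Step 3 — Parallel Q: Q = R/(ω₀L) = 63.6/(2.698e+05·0.00446) = 0.05285.
Step 4 — Bandwidth: Δω = ω₀/Q = 5.105e+06 rad/s; BW = Δω/(2π) = 8.125e+05 Hz.

(a) f₀ = 4.294e+04 Hz  (b) Q = 0.05285  (c) BW = 8.125e+05 Hz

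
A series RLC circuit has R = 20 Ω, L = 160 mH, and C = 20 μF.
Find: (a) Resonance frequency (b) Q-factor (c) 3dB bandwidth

Step 1 — Resonance: ω₀ = 1/√(LC) = 1/√(0.16·2e-05) = 559 rad/s.
Step 2 — f₀ = ω₀/(2π) = 88.97 Hz.
Step 3 — Series Q: Q = ω₀L/R = 559·0.16/20 = 4.472.
Step 4 — Bandwidth: Δω = ω₀/Q = 125 rad/s; BW = Δω/(2π) = 19.89 Hz.

(a) f₀ = 88.97 Hz  (b) Q = 4.472  (c) BW = 19.89 Hz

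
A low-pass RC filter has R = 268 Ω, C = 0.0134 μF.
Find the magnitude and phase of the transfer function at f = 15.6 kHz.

Step 1 — Angular frequency: ω = 2π·1.56e+04 = 9.802e+04 rad/s.
Step 2 — Transfer function: H(jω) = 1/(1 + jωRC).
Step 3 — Denominator: 1 + jωRC = 1 + j·9.802e+04·268·1.34e-08 = 1 + j0.352.
Step 4 — H = 0.8898 - j0.3132.
Step 5 — Magnitude: |H| = 0.9433 (-0.5 dB); phase: φ = -19.4°.

|H| = 0.9433 (-0.5 dB), φ = -19.4°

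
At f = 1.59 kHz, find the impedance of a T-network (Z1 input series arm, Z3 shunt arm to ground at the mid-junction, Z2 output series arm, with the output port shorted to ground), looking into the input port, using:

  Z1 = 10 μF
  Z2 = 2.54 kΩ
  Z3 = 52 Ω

Step 1 — Angular frequency: ω = 2π·f = 2π·1590 = 9990 rad/s.
Step 2 — Component impedances:
  Z1: Z = 1/(jωC) = -j/(ω·C) = 0 - j10.01 Ω
  Z2: Z = R = 2540 Ω
  Z3: Z = R = 52 Ω
Step 3 — With the output port shorted to ground, the output series arm Z2 runs from the junction to ground; the shunt arm Z3 also runs from the junction to ground. They appear in parallel: Z3 || Z2 = 50.96 Ω.
Step 4 — Series with input arm Z1: Z_in = Z1 + (Z3 || Z2) = 50.96 - j10.01 Ω = 51.93∠-11.1° Ω.

Z = 50.96 - j10.01 Ω = 51.93∠-11.1° Ω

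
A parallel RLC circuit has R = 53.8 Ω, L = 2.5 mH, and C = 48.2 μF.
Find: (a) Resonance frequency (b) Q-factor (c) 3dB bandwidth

Step 1 — Resonance: ω₀ = 1/√(LC) = 1/√(0.0025·4.82e-05) = 2881 rad/s.
Step 2 — f₀ = ω₀/(2π) = 458.5 Hz.
Step 3 — Parallel Q: Q = R/(ω₀L) = 53.8/(2881·0.0025) = 7.47.
Step 4 — Bandwidth: Δω = ω₀/Q = 385.6 rad/s; BW = Δω/(2π) = 61.37 Hz.

(a) f₀ = 458.5 Hz  (b) Q = 7.47  (c) BW = 61.37 Hz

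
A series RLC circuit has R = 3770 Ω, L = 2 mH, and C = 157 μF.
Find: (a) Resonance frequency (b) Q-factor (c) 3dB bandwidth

Step 1 — Resonance condition Im(Z)=0 gives ω₀ = 1/√(LC).
Step 2 — ω₀ = 1/√(0.002·0.000157) = 1785 rad/s.
Step 3 — f₀ = ω₀/(2π) = 284 Hz.
Step 4 — Series Q: Q = ω₀L/R = 1785·0.002/3770 = 0.0009467.
Step 5 — 3dB bandwidth: Δω = ω₀/Q = 1.885e+06 rad/s; BW = Δω/(2π) = 3e+05 Hz.

(a) f₀ = 284 Hz  (b) Q = 0.0009467  (c) BW = 3e+05 Hz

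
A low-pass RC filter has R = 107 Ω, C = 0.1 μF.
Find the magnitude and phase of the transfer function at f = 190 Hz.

Step 1 — Angular frequency: ω = 2π·190 = 1194 rad/s.
Step 2 — Transfer function: H(jω) = 1/(1 + jωRC).
Step 3 — Denominator: 1 + jωRC = 1 + j·1194·107·1e-07 = 1 + j0.01277.
Step 4 — H = 0.9998 - j0.01277.
Step 5 — Magnitude: |H| = 0.9999 (-0.0 dB); phase: φ = -0.7°.

|H| = 0.9999 (-0.0 dB), φ = -0.7°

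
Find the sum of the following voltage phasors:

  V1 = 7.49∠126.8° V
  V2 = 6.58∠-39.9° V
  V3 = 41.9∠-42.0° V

Step 1 — Convert each phasor to rectangular form:
  V1 = 7.49·(cos(126.8°) + j·sin(126.8°)) = -4.487 + j5.997 V
  V2 = 6.58·(cos(-39.9°) + j·sin(-39.9°)) = 5.048 - j4.221 V
  V3 = 41.9·(cos(-42.0°) + j·sin(-42.0°)) = 31.14 - j28.04 V
Step 2 — Sum components: V_total = 31.7 - j26.26 V.
Step 3 — Convert to polar: |V_total| = 41.16 V, ∠V_total = -39.6°.

V_total = 41.16∠-39.6° V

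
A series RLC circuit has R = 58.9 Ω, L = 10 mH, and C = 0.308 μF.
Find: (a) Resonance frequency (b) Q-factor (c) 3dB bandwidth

Step 1 — Resonance: ω₀ = 1/√(LC) = 1/√(0.01·3.08e-07) = 1.802e+04 rad/s.
Step 2 — f₀ = ω₀/(2π) = 2868 Hz.
Step 3 — Series Q: Q = ω₀L/R = 1.802e+04·0.01/58.9 = 3.059.
Step 4 — Bandwidth: Δω = ω₀/Q = 5890 rad/s; BW = Δω/(2π) = 937.4 Hz.

(a) f₀ = 2868 Hz  (b) Q = 3.059  (c) BW = 937.4 Hz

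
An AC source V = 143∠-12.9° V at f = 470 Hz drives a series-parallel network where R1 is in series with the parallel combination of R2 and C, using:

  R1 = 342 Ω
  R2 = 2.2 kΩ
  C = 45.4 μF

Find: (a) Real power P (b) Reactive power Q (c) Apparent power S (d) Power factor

Step 1 — Angular frequency: ω = 2π·f = 2π·470 = 2953 rad/s.
Step 2 — Component impedances:
  R1: Z = R = 342 Ω
  R2: Z = R = 2200 Ω
  C: Z = 1/(jωC) = -j/(ω·C) = 0 - j7.459 Ω
Step 3 — Parallel branch: R2 || C = 1/(1/R2 + 1/C) = 0.02529 - j7.459 Ω.
Step 4 — Series with R1: Z_total = R1 + (R2 || C) = 342 - j7.459 Ω = 342.1∠-1.2° Ω.
Step 5 — Source phasor: V = 143∠-12.9° V = 139.4 - j31.92 V.
Step 6 — Current: I = V / Z = 0.4094 - j0.08441 A = 0.418∠-11.7° A.
Step 7 — Complex power: S = V·I* = 59.76 - j1.303 VA.
Step 8 — Real power: P = Re(S) = 59.76 W.
Step 9 — Reactive power: Q = Im(S) = -1.303 VAR.
Step 10 — Apparent power: |S| = 59.77 VA.
Step 11 — Power factor: PF = P/|S| = 0.9998 (leading).

(a) P = 59.76 W  (b) Q = -1.303 VAR  (c) S = 59.77 VA  (d) PF = 0.9998 (leading)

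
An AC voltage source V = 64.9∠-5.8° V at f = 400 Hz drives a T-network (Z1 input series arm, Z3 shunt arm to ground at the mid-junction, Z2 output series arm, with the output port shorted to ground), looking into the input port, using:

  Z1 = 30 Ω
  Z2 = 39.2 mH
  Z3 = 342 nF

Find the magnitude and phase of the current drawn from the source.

Step 1 — Angular frequency: ω = 2π·f = 2π·400 = 2513 rad/s.
Step 2 — Component impedances:
  Z1: Z = R = 30 Ω
  Z2: Z = jωL = j·2513·0.0392 = 0 + j98.52 Ω
  Z3: Z = 1/(jωC) = -j/(ω·C) = 0 - j1163 Ω
Step 3 — With the output port shorted to ground, the output series arm Z2 runs from the junction to ground; the shunt arm Z3 also runs from the junction to ground. They appear in parallel: Z3 || Z2 = 0 + j107.6 Ω.
Step 4 — Series with input arm Z1: Z_in = Z1 + (Z3 || Z2) = 30 + j107.6 Ω = 111.7∠74.4° Ω.
Step 5 — Source phasor: V = 64.9∠-5.8° V = 64.57 - j6.559 V.
Step 6 — Ohm's law: I = V / Z_total = (64.57 - j6.559) / (30 + j107.6) = 0.0986 - j0.5724 A.
Step 7 — Convert to polar: |I| = 0.5808 A, ∠I = -80.2°.

I = 0.5808∠-80.2° A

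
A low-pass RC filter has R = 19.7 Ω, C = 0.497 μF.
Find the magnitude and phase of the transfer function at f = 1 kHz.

Step 1 — Angular frequency: ω = 2π·1000 = 6283 rad/s.
Step 2 — Transfer function: H(jω) = 1/(1 + jωRC).
Step 3 — Denominator: 1 + jωRC = 1 + j·6283·19.7·4.97e-07 = 1 + j0.06152.
Step 4 — H = 0.9962 - j0.06129.
Step 5 — Magnitude: |H| = 0.9981 (-0.0 dB); phase: φ = -3.5°.

|H| = 0.9981 (-0.0 dB), φ = -3.5°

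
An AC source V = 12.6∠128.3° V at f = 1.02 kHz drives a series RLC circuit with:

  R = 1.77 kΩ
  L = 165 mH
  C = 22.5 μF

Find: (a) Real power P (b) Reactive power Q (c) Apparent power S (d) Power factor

Step 1 — Angular frequency: ω = 2π·f = 2π·1020 = 6409 rad/s.
Step 2 — Component impedances:
  R: Z = R = 1770 Ω
  L: Z = jωL = j·6409·0.165 = 0 + j1057 Ω
  C: Z = 1/(jωC) = -j/(ω·C) = 0 - j6.935 Ω
Step 3 — Series combination: Z_total = R + L + C = 1770 + j1051 Ω = 2058∠30.7° Ω.
Step 4 — Source phasor: V = 12.6∠128.3° V = -7.809 + j9.888 V.
Step 5 — Current: I = V / Z = -0.0008107 + j0.006068 A = 0.006122∠97.6° A.
Step 6 — Complex power: S = V·I* = 0.06633 + j0.03937 VA.
Step 7 — Real power: P = Re(S) = 0.06633 W.
Step 8 — Reactive power: Q = Im(S) = 0.03937 VAR.
Step 9 — Apparent power: |S| = 0.07713 VA.
Step 10 — Power factor: PF = P/|S| = 0.8599 (lagging).

(a) P = 0.06633 W  (b) Q = 0.03937 VAR  (c) S = 0.07713 VA  (d) PF = 0.8599 (lagging)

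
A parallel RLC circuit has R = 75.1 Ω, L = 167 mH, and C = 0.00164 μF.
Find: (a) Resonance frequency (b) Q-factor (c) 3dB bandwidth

Step 1 — Resonance: ω₀ = 1/√(LC) = 1/√(0.167·1.64e-09) = 6.043e+04 rad/s.
Step 2 — f₀ = ω₀/(2π) = 9617 Hz.
Step 3 — Parallel Q: Q = R/(ω₀L) = 75.1/(6.043e+04·0.167) = 0.007442.
Step 4 — Bandwidth: Δω = ω₀/Q = 8.119e+06 rad/s; BW = Δω/(2π) = 1.292e+06 Hz.

(a) f₀ = 9617 Hz  (b) Q = 0.007442  (c) BW = 1.292e+06 Hz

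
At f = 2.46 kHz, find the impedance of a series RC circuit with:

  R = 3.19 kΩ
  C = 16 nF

Step 1 — Angular frequency: ω = 2π·f = 2π·2460 = 1.546e+04 rad/s.
Step 2 — Component impedances:
  R: Z = R = 3190 Ω
  C: Z = 1/(jωC) = -j/(ω·C) = 0 - j4044 Ω
Step 3 — Series combination: Z_total = R + C = 3190 - j4044 Ω = 5150∠-51.7° Ω.

Z = 3190 - j4044 Ω = 5150∠-51.7° Ω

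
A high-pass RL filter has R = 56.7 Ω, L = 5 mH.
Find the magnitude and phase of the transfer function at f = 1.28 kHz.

Step 1 — Angular frequency: ω = 2π·1280 = 8042 rad/s.
Step 2 — Transfer function: H(jω) = jωL/(R + jωL).
Step 3 — Numerator jωL = j·40.21; denominator R + jωL = 56.7 + j40.21.
Step 4 — H = 0.3347 + j0.4719.
Step 5 — Magnitude: |H| = 0.5785 (-4.8 dB); phase: φ = 54.7°.

|H| = 0.5785 (-4.8 dB), φ = 54.7°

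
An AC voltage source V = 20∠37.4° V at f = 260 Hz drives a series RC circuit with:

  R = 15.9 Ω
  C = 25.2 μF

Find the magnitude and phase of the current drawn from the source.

Step 1 — Angular frequency: ω = 2π·f = 2π·260 = 1634 rad/s.
Step 2 — Component impedances:
  R: Z = R = 15.9 Ω
  C: Z = 1/(jωC) = -j/(ω·C) = 0 - j24.29 Ω
Step 3 — Series combination: Z_total = R + C = 15.9 - j24.29 Ω = 29.03∠-56.8° Ω.
Step 4 — Source phasor: V = 20∠37.4° V = 15.89 + j12.15 V.
Step 5 — Ohm's law: I = V / Z_total = (15.89 + j12.15) / (15.9 - j24.29) = -0.05037 + j0.687 A.
Step 6 — Convert to polar: |I| = 0.6889 A, ∠I = 94.2°.

I = 0.6889∠94.2° A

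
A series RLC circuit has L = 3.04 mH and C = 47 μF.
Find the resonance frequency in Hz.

Step 1 — Resonance condition Im(Z)=0 gives ω₀ = 1/√(LC).
Step 2 — ω₀ = 1/√(0.00304·4.7e-05) = 2646 rad/s.
Step 3 — f₀ = ω₀/(2π) = 421.1 Hz.

f₀ = 421.1 Hz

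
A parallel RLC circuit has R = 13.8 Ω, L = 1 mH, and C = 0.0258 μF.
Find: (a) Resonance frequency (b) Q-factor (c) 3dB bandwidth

Step 1 — Resonance: ω₀ = 1/√(LC) = 1/√(0.001·2.58e-08) = 1.969e+05 rad/s.
Step 2 — f₀ = ω₀/(2π) = 3.133e+04 Hz.
Step 3 — Parallel Q: Q = R/(ω₀L) = 13.8/(1.969e+05·0.001) = 0.0701.
Step 4 — Bandwidth: Δω = ω₀/Q = 2.809e+06 rad/s; BW = Δω/(2π) = 4.47e+05 Hz.

(a) f₀ = 3.133e+04 Hz  (b) Q = 0.0701  (c) BW = 4.47e+05 Hz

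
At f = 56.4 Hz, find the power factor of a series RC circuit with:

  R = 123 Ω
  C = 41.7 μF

Step 1 — Angular frequency: ω = 2π·f = 2π·56.4 = 354.4 rad/s.
Step 2 — Component impedances:
  R: Z = R = 123 Ω
  C: Z = 1/(jωC) = -j/(ω·C) = 0 - j67.67 Ω
Step 3 — Series combination: Z_total = R + C = 123 - j67.67 Ω = 140.4∠-28.8° Ω.
Step 4 — Power factor: PF = cos(φ) = Re(Z)/|Z| = 123/140.3867 = 0.8762.
Step 5 — Type: Im(Z) = -67.67 ⇒ leading (phase φ = -28.8°).

PF = 0.8762 (leading, φ = -28.8°)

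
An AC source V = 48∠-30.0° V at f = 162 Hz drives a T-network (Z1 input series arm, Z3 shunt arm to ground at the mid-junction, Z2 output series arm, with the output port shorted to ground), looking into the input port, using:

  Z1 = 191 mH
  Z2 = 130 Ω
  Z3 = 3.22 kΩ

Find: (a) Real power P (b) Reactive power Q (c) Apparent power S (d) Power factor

Step 1 — Angular frequency: ω = 2π·f = 2π·162 = 1018 rad/s.
Step 2 — Component impedances:
  Z1: Z = jωL = j·1018·0.191 = 0 + j194.4 Ω
  Z2: Z = R = 130 Ω
  Z3: Z = R = 3220 Ω
Step 3 — With the output port shorted to ground, the output series arm Z2 runs from the junction to ground; the shunt arm Z3 also runs from the junction to ground. They appear in parallel: Z3 || Z2 = 125 Ω.
Step 4 — Series with input arm Z1: Z_in = Z1 + (Z3 || Z2) = 125 + j194.4 Ω = 231.1∠57.3° Ω.
Step 5 — Source phasor: V = 48∠-30.0° V = 41.57 - j24 V.
Step 6 — Current: I = V / Z = 0.009892 - j0.2075 A = 0.2077∠-87.3° A.
Step 7 — Complex power: S = V·I* = 5.39 + j8.387 VA.
Step 8 — Real power: P = Re(S) = 5.39 W.
Step 9 — Reactive power: Q = Im(S) = 8.387 VAR.
Step 10 — Apparent power: |S| = 9.969 VA.
Step 11 — Power factor: PF = P/|S| = 0.5407 (lagging).

(a) P = 5.39 W  (b) Q = 8.387 VAR  (c) S = 9.969 VA  (d) PF = 0.5407 (lagging)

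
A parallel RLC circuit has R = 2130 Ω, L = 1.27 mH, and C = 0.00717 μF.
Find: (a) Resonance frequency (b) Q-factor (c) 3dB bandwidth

Step 1 — Resonance: ω₀ = 1/√(LC) = 1/√(0.00127·7.17e-09) = 3.314e+05 rad/s.
Step 2 — f₀ = ω₀/(2π) = 5.274e+04 Hz.
Step 3 — Parallel Q: Q = R/(ω₀L) = 2130/(3.314e+05·0.00127) = 5.061.
Step 4 — Bandwidth: Δω = ω₀/Q = 6.548e+04 rad/s; BW = Δω/(2π) = 1.042e+04 Hz.

(a) f₀ = 5.274e+04 Hz  (b) Q = 5.061  (c) BW = 1.042e+04 Hz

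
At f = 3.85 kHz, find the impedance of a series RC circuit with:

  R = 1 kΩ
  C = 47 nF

Step 1 — Angular frequency: ω = 2π·f = 2π·3850 = 2.419e+04 rad/s.
Step 2 — Component impedances:
  R: Z = R = 1000 Ω
  C: Z = 1/(jωC) = -j/(ω·C) = 0 - j879.6 Ω
Step 3 — Series combination: Z_total = R + C = 1000 - j879.6 Ω = 1332∠-41.3° Ω.

Z = 1000 - j879.6 Ω = 1332∠-41.3° Ω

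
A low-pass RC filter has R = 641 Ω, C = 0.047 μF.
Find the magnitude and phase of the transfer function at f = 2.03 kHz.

Step 1 — Angular frequency: ω = 2π·2030 = 1.275e+04 rad/s.
Step 2 — Transfer function: H(jω) = 1/(1 + jωRC).
Step 3 — Denominator: 1 + jωRC = 1 + j·1.275e+04·641·4.7e-08 = 1 + j0.3843.
Step 4 — H = 0.8713 - j0.3348.
Step 5 — Magnitude: |H| = 0.9335 (-0.6 dB); phase: φ = -21.0°.

|H| = 0.9335 (-0.6 dB), φ = -21.0°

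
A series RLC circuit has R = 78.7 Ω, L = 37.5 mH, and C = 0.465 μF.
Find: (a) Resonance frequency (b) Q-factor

Step 1 — Resonance condition Im(Z)=0 gives ω₀ = 1/√(LC).
Step 2 — ω₀ = 1/√(0.0375·4.65e-07) = 7573 rad/s.
Step 3 — f₀ = ω₀/(2π) = 1205 Hz.
Step 4 — Series Q: Q = ω₀L/R = 7573·0.0375/78.7 = 3.608.

(a) f₀ = 1205 Hz  (b) Q = 3.608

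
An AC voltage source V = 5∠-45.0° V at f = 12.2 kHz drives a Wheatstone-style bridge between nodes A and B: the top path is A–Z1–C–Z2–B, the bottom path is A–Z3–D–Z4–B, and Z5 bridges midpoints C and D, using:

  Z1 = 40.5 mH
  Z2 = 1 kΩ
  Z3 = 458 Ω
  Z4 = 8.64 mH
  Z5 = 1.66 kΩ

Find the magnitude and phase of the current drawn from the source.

Step 1 — Angular frequency: ω = 2π·f = 2π·1.22e+04 = 7.665e+04 rad/s.
Step 2 — Component impedances:
  Z1: Z = jωL = j·7.665e+04·0.0405 = 0 + j3105 Ω
  Z2: Z = R = 1000 Ω
  Z3: Z = R = 458 Ω
  Z4: Z = jωL = j·7.665e+04·0.00864 = 0 + j662.3 Ω
  Z5: Z = R = 1660 Ω
Step 3 — Bridge requires nodal analysis (the Z5 bridge couples midpoints C and D, so the two paths cannot be reduced to a simple series/parallel combination). Setting node B to ground and injecting 1 A at node A, the 3-node admittance system at A, C, D solves to V_A = Z_AB = 483.4 + j626.1 Ω = 791∠52.3° Ω.
Step 4 — Source phasor: V = 5∠-45.0° V = 3.536 - j3.536 V.
Step 5 — Ohm's law: I = V / Z_total = (3.536 - j3.536) / (483.4 + j626.1) = -0.000806 - j0.00627 A.
Step 6 — Convert to polar: |I| = 0.006321 A, ∠I = -97.3°.

I = 0.006321∠-97.3° A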